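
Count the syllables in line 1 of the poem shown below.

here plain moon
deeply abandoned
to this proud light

Line 1: here (1), plain (1), moon (1) → 3

3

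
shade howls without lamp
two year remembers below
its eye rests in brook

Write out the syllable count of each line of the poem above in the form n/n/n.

Line 1: "shade howls without lamp": 1+1+2+1 = 5
Line 2: "two year remembers below": 1+1+3+2 = 7
Line 3: "its eye rests in brook": 1+1+1+1+1 = 5

5/7/5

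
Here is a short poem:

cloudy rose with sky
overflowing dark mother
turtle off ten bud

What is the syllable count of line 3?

5

Line 3: turtle (2), off (1), ten (1), bud (1) → 5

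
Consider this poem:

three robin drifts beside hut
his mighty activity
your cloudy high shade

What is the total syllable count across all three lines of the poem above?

Line 1: "three robin drifts beside hut": 1+2+1+2+1 = 7
Line 2: "his mighty activity": 1+2+4 = 7
Line 3: "your cloudy high shade": 1+2+1+1 = 5
Total: 7 + 7 + 5 = 19

19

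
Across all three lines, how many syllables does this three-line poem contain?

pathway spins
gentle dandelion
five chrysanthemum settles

Line 1: "pathway spins": 2+1 = 3
Line 2: "gentle dandelion": 2+4 = 6
Line 3: "five chrysanthemum settles": 1+4+2 = 7
Total: 3 + 6 + 7 = 16

16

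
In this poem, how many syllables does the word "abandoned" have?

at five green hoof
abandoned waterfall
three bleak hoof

3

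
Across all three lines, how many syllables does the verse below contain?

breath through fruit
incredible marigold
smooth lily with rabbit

16

Line 1: breath(1) + through(1) + fruit(1) = 3
Line 2: incredible(4) + marigold(3) = 7
Line 3: smooth(1) + lily(2) + with(1) + rabbit(2) = 6
Total: 3 + 7 + 6 = 16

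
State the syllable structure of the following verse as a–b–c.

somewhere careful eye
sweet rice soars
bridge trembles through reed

Line 1: somewhere (2), careful (2), eye (1) → 5
Line 2: sweet (1), rice (1), soars (1) → 3
Line 3: bridge (1), trembles (2), through (1), reed (1) → 5

5–3–5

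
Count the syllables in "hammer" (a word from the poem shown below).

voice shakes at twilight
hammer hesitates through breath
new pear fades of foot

2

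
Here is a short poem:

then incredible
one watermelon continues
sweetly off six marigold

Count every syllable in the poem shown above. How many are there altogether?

Line 1: "then incredible": 1+4 = 5
Line 2: "one watermelon continues": 1+4+3 = 8
Line 3: "sweetly off six marigold": 2+1+1+3 = 7
Total: 5 + 8 + 7 = 20

20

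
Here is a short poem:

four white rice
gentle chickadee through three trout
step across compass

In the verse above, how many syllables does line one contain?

3

Line one: "four white rice": 1+1+1 = 3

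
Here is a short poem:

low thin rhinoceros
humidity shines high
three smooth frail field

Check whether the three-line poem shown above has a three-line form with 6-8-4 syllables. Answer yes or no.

Line 1: "low thin rhinoceros": 1+1+4 = 6 ✓
Line 2: "humidity shines high": 4+1+1 = 6 (expected 8)
Line 3: "three smooth frail field": 1+1+1+1 = 4 ✓

No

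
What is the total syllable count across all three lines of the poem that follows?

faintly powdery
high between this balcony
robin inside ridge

Line 1: faintly (2), powdery (3) → 5
Line 2: high (1), between (2), this (1), balcony (3) → 7
Line 3: robin (2), inside (2), ridge (1) → 5
Total: 5 + 7 + 5 = 17

17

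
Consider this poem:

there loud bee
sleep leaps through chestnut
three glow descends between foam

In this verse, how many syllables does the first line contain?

3

The first line: there(1) + loud(1) + bee(1) = 3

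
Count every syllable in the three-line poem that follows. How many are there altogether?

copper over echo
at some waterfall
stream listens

14

Line 1: copper(2) + over(2) + echo(2) = 6
Line 2: at(1) + some(1) + waterfall(3) = 5
Line 3: stream(1) + listens(2) = 3
Total: 6 + 5 + 3 = 14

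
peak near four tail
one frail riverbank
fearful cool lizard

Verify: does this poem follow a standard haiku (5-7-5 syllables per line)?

No

Line 1: peak (1), near (1), four (1), tail (1) → 4 (expected 5)
Line 2: one (1), frail (1), riverbank (3) → 5 (expected 7)
Line 3: fearful (2), cool (1), lizard (2) → 5 ✓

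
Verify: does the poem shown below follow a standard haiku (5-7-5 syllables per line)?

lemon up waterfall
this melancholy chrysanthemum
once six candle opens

No

Line 1: lemon(2) + up(1) + waterfall(3) = 6 (expected 5)
Line 2: this(1) + melancholy(4) + chrysanthemum(4) = 9 (expected 7)
Line 3: once(1) + six(1) + candle(2) + opens(2) = 6 (expected 5)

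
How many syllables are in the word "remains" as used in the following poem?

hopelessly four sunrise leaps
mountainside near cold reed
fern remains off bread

2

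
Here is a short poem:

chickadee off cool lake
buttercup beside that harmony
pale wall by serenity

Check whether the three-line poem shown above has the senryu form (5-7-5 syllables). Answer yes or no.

Line 1: "chickadee off cool lake": 3+1+1+1 = 6 (expected 5)
Line 2: "buttercup beside that harmony": 3+2+1+3 = 9 (expected 7)
Line 3: "pale wall by serenity": 1+1+1+4 = 7 (expected 5)

No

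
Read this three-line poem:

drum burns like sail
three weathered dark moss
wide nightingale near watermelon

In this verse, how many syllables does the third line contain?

9

The third line: wide(1) + nightingale(3) + near(1) + watermelon(4) = 9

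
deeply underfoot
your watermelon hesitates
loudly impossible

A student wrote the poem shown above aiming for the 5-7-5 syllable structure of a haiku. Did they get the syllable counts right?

No

Line 1: deeply (2), underfoot (3) → 5 ✓
Line 2: your (1), watermelon (4), hesitates (3) → 8 (expected 7)
Line 3: loudly (2), impossible (4) → 6 (expected 5)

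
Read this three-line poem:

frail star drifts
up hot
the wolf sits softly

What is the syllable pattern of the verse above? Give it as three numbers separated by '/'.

Line 1: "frail star drifts": 1+1+1 = 3
Line 2: "up hot": 1+1 = 2
Line 3: "the wolf sits softly": 1+1+1+2 = 5

3/2/5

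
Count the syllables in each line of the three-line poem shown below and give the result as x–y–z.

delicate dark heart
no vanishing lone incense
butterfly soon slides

5–7–5

Line 1: delicate(3) + dark(1) + heart(1) = 5
Line 2: no(1) + vanishing(3) + lone(1) + incense(2) = 7
Line 3: butterfly(3) + soon(1) + slides(1) = 5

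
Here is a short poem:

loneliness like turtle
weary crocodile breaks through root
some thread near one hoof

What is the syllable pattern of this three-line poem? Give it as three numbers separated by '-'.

6-8-5

Line 1: loneliness(3) + like(1) + turtle(2) = 6
Line 2: weary(2) + crocodile(3) + breaks(1) + through(1) + root(1) = 8
Line 3: some(1) + thread(1) + near(1) + one(1) + hoof(1) = 5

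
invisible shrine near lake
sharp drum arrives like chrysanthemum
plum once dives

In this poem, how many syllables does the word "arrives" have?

2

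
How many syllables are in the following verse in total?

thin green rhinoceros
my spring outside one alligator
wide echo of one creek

21

Line 1: thin(1) + green(1) + rhinoceros(4) = 6
Line 2: my(1) + spring(1) + outside(2) + one(1) + alligator(4) = 9
Line 3: wide(1) + echo(2) + of(1) + one(1) + creek(1) = 6
Total: 6 + 9 + 6 = 21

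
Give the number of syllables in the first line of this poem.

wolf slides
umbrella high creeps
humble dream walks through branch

2

The first line: wolf (1), slides (1) → 2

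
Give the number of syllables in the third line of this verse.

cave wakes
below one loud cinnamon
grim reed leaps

The third line: grim (1), reed (1), leaps (1) → 3

3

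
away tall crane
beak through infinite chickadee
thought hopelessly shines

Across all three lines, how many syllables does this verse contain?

17

Line 1: away (2), tall (1), crane (1) → 4
Line 2: beak (1), through (1), infinite (3), chickadee (3) → 8
Line 3: thought (1), hopelessly (3), shines (1) → 5
Total: 4 + 8 + 5 = 17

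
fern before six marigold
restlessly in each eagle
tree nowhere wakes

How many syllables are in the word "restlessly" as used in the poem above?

3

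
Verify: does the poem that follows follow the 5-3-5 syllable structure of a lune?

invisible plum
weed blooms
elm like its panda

No

Line 1: invisible(4) + plum(1) = 5 ✓
Line 2: weed(1) + blooms(1) = 2 (expected 3)
Line 3: elm(1) + like(1) + its(1) + panda(2) = 5 ✓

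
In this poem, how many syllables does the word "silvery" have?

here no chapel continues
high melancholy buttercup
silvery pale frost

3

"silvery" has 3 syllables.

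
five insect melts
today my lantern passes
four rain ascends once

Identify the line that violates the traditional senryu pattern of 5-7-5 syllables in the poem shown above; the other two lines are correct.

Line 1: five (1), insect (2), melts (1) → 4 (expected 5)
Line 2: today (2), my (1), lantern (2), passes (2) → 7 ✓
Line 3: four (1), rain (1), ascends (2), once (1) → 5 ✓

Line 1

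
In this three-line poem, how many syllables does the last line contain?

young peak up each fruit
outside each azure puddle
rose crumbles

The last line: rose(1) + crumbles(2) = 3

3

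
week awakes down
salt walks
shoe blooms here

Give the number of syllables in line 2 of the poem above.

Line 2: salt (1), walks (1) → 2

2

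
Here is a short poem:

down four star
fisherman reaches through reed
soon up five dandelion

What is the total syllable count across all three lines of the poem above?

Line 1: down(1) + four(1) + star(1) = 3
Line 2: fisherman(3) + reaches(2) + through(1) + reed(1) = 7
Line 3: soon(1) + up(1) + five(1) + dandelion(4) = 7
Total: 3 + 7 + 7 = 17

17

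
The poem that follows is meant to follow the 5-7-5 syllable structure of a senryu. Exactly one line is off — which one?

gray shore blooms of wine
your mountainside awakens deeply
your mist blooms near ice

The second line

Line 1: "gray shore blooms of wine": 1+1+1+1+1 = 5 ✓
Line 2: "your mountainside awakens deeply": 1+3+3+2 = 9 (expected 7)
Line 3: "your mist blooms near ice": 1+1+1+1+1 = 5 ✓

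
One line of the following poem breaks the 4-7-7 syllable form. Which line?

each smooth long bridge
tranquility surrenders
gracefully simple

The third line

Line 1: each(1) + smooth(1) + long(1) + bridge(1) = 4 ✓
Line 2: tranquility(4) + surrenders(3) = 7 ✓
Line 3: gracefully(3) + simple(2) = 5 (expected 7)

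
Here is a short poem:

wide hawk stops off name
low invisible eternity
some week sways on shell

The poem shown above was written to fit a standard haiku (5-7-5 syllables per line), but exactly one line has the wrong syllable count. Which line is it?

Line 1: wide(1) + hawk(1) + stops(1) + off(1) + name(1) = 5 ✓
Line 2: low(1) + invisible(4) + eternity(4) = 9 (expected 7)
Line 3: some(1) + week(1) + sways(1) + on(1) + shell(1) = 5 ✓

The second line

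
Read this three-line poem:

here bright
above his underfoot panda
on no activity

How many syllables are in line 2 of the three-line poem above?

8

Line 2: above (2), his (1), underfoot (3), panda (2) → 8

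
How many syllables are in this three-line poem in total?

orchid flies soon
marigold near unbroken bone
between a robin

17

Line 1: "orchid flies soon": 2+1+1 = 4
Line 2: "marigold near unbroken bone": 3+1+3+1 = 8
Line 3: "between a robin": 2+1+2 = 5
Total: 4 + 8 + 5 = 17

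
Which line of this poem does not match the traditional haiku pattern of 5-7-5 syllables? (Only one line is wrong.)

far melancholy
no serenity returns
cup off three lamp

Line 1: "far melancholy": 1+4 = 5 ✓
Line 2: "no serenity returns": 1+4+2 = 7 ✓
Line 3: "cup off three lamp": 1+1+1+1 = 4 (expected 5)

Line 3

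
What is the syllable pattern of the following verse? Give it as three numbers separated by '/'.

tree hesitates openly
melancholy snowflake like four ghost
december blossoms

7/9/5

Line 1: tree (1), hesitates (3), openly (3) → 7
Line 2: melancholy (4), snowflake (2), like (1), four (1), ghost (1) → 9
Line 3: december (3), blossoms (2) → 5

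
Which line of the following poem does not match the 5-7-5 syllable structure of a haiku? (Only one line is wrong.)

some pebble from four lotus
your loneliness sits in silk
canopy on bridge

Line 1: "some pebble from four lotus": 1+2+1+1+2 = 7 (expected 5)
Line 2: "your loneliness sits in silk": 1+3+1+1+1 = 7 ✓
Line 3: "canopy on bridge": 3+1+1 = 5 ✓

Line 1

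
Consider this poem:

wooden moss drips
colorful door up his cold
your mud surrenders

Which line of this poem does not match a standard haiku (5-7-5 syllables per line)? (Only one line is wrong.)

Line 1: wooden(2) + moss(1) + drips(1) = 4 (expected 5)
Line 2: colorful(3) + door(1) + up(1) + his(1) + cold(1) = 7 ✓
Line 3: your(1) + mud(1) + surrenders(3) = 5 ✓

Line 1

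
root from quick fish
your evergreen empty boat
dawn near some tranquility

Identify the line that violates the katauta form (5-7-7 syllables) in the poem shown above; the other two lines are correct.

Line 1: root(1) + from(1) + quick(1) + fish(1) = 4 (expected 5)
Line 2: your(1) + evergreen(3) + empty(2) + boat(1) = 7 ✓
Line 3: dawn(1) + near(1) + some(1) + tranquility(4) = 7 ✓

The first line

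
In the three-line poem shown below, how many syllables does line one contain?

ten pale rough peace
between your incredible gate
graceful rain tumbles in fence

Line one: ten (1), pale (1), rough (1), peace (1) → 4

4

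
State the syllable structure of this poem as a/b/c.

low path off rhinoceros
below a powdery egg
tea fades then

7/7/3

Line 1: low (1), path (1), off (1), rhinoceros (4) → 7
Line 2: below (2), a (1), powdery (3), egg (1) → 7
Line 3: tea (1), fades (1), then (1) → 3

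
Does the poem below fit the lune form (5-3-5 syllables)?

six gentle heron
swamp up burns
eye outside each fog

Yes

Line 1: "six gentle heron": 1+2+2 = 5 ✓
Line 2: "swamp up burns": 1+1+1 = 3 ✓
Line 3: "eye outside each fog": 1+2+1+1 = 5 ✓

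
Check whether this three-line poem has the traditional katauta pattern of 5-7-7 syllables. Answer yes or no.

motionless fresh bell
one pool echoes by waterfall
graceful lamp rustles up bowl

Line 1: "motionless fresh bell": 3+1+1 = 5 ✓
Line 2: "one pool echoes by waterfall": 1+1+2+1+3 = 8 (expected 7)
Line 3: "graceful lamp rustles up bowl": 2+1+2+1+1 = 7 ✓

No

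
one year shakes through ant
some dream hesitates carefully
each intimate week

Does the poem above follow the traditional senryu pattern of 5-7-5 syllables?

Line 1: "one year shakes through ant": 1+1+1+1+1 = 5 ✓
Line 2: "some dream hesitates carefully": 1+1+3+3 = 8 (expected 7)
Line 3: "each intimate week": 1+3+1 = 5 ✓

No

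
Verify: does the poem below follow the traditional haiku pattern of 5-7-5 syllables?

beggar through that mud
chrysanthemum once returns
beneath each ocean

Yes

Line 1: beggar(2) + through(1) + that(1) + mud(1) = 5 ✓
Line 2: chrysanthemum(4) + once(1) + returns(2) = 7 ✓
Line 3: beneath(2) + each(1) + ocean(2) = 5 ✓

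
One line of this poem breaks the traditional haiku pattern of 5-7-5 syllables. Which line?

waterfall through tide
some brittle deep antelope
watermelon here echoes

Line 1: waterfall(3) + through(1) + tide(1) = 5 ✓
Line 2: some(1) + brittle(2) + deep(1) + antelope(3) = 7 ✓
Line 3: watermelon(4) + here(1) + echoes(2) = 7 (expected 5)

The third line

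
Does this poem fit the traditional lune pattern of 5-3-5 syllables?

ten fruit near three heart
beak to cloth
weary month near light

Line 1: "ten fruit near three heart": 1+1+1+1+1 = 5 ✓
Line 2: "beak to cloth": 1+1+1 = 3 ✓
Line 3: "weary month near light": 2+1+1+1 = 5 ✓

Yes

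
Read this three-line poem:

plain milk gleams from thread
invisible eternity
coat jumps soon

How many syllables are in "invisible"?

4

"invisible" has 4 syllables.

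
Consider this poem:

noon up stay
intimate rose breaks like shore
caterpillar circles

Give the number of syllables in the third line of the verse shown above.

The third line: "caterpillar circles": 4+2 = 6

6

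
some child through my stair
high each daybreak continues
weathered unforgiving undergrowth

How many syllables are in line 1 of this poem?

Line 1: some (1), child (1), through (1), my (1), stair (1) → 5

5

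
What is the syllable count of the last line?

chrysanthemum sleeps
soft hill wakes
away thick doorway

5

The last line: away (2), thick (1), doorway (2) → 5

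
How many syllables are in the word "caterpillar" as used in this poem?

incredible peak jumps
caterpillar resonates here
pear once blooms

4

"caterpillar" has 4 syllables.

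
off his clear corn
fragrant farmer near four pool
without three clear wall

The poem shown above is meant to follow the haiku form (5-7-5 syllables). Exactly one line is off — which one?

Line 1: off (1), his (1), clear (1), corn (1) → 4 (expected 5)
Line 2: fragrant (2), farmer (2), near (1), four (1), pool (1) → 7 ✓
Line 3: without (2), three (1), clear (1), wall (1) → 5 ✓

Line 1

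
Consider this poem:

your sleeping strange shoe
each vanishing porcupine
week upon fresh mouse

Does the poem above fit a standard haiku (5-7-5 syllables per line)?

Yes

Line 1: "your sleeping strange shoe": 1+2+1+1 = 5 ✓
Line 2: "each vanishing porcupine": 1+3+3 = 7 ✓
Line 3: "week upon fresh mouse": 1+2+1+1 = 5 ✓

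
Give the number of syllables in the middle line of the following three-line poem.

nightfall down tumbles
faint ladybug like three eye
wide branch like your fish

7

The middle line: faint (1), ladybug (3), like (1), three (1), eye (1) → 7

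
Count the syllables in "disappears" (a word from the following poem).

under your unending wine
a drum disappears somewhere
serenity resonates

3

"disappears" has 3 syllables.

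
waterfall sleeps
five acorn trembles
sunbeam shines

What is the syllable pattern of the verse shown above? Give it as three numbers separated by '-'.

4-5-3

Line 1: "waterfall sleeps": 3+1 = 4
Line 2: "five acorn trembles": 1+2+2 = 5
Line 3: "sunbeam shines": 2+1 = 3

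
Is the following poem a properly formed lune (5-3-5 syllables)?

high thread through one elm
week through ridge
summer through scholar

Line 1: high (1), thread (1), through (1), one (1), elm (1) → 5 ✓
Line 2: week (1), through (1), ridge (1) → 3 ✓
Line 3: summer (2), through (1), scholar (2) → 5 ✓

Yes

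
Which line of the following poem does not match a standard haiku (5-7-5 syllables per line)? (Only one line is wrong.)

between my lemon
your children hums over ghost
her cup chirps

Line 3

Line 1: "between my lemon": 2+1+2 = 5 ✓
Line 2: "your children hums over ghost": 1+2+1+2+1 = 7 ✓
Line 3: "her cup chirps": 1+1+1 = 3 (expected 5)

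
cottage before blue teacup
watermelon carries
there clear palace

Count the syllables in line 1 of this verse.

Line 1: cottage(2) + before(2) + blue(1) + teacup(2) = 7

7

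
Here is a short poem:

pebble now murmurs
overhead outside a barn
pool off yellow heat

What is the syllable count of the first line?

The first line: pebble(2) + now(1) + murmurs(2) = 5

5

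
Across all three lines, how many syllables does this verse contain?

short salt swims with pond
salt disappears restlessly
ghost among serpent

Line 1: "short salt swims with pond": 1+1+1+1+1 = 5
Line 2: "salt disappears restlessly": 1+3+3 = 7
Line 3: "ghost among serpent": 1+2+2 = 5
Total: 5 + 7 + 5 = 17

17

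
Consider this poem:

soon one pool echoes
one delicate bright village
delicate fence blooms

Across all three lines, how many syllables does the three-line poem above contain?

Line 1: soon(1) + one(1) + pool(1) + echoes(2) = 5
Line 2: one(1) + delicate(3) + bright(1) + village(2) = 7
Line 3: delicate(3) + fence(1) + blooms(1) = 5
Total: 5 + 7 + 5 = 17

17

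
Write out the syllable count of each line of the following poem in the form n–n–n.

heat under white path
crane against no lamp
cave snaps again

Line 1: heat(1) + under(2) + white(1) + path(1) = 5
Line 2: crane(1) + against(2) + no(1) + lamp(1) = 5
Line 3: cave(1) + snaps(1) + again(2) = 4

5–5–4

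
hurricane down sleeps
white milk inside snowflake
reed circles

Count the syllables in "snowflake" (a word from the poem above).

2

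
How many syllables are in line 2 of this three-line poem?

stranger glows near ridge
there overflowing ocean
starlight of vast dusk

Line 2: there(1) + overflowing(4) + ocean(2) = 7

7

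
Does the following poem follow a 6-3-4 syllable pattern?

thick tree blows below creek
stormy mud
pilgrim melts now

Line 1: "thick tree blows below creek": 1+1+1+2+1 = 6 ✓
Line 2: "stormy mud": 2+1 = 3 ✓
Line 3: "pilgrim melts now": 2+1+1 = 4 ✓

Yes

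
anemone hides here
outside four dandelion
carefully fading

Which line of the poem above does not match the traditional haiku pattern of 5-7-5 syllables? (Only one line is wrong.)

Line 1

Line 1: "anemone hides here": 4+1+1 = 6 (expected 5)
Line 2: "outside four dandelion": 2+1+4 = 7 ✓
Line 3: "carefully fading": 3+2 = 5 ✓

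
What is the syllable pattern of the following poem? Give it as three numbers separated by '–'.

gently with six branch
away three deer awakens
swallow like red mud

5–7–5

Line 1: "gently with six branch": 2+1+1+1 = 5
Line 2: "away three deer awakens": 2+1+1+3 = 7
Line 3: "swallow like red mud": 2+1+1+1 = 5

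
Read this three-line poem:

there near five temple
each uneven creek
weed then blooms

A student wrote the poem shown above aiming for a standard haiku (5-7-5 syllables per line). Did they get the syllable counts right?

No

Line 1: "there near five temple": 1+1+1+2 = 5 ✓
Line 2: "each uneven creek": 1+3+1 = 5 (expected 7)
Line 3: "weed then blooms": 1+1+1 = 3 (expected 5)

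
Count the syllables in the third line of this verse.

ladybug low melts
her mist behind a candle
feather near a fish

5

The third line: feather (2), near (1), a (1), fish (1) → 5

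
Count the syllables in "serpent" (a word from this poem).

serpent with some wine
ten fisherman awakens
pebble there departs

2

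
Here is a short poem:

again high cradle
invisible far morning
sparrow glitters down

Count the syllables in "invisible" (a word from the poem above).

4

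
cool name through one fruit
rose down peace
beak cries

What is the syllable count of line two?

Line two: "rose down peace": 1+1+1 = 3

3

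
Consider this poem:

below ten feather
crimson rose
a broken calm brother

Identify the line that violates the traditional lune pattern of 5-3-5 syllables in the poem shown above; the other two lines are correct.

Line 1: "below ten feather": 2+1+2 = 5 ✓
Line 2: "crimson rose": 2+1 = 3 ✓
Line 3: "a broken calm brother": 1+2+1+2 = 6 (expected 5)

The third line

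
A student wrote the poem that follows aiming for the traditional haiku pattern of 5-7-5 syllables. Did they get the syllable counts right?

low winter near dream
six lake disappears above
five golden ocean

Yes

Line 1: low (1), winter (2), near (1), dream (1) → 5 ✓
Line 2: six (1), lake (1), disappears (3), above (2) → 7 ✓
Line 3: five (1), golden (2), ocean (2) → 5 ✓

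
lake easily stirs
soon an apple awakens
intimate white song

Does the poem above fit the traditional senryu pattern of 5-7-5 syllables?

Yes

Line 1: lake (1), easily (3), stirs (1) → 5 ✓
Line 2: soon (1), an (1), apple (2), awakens (3) → 7 ✓
Line 3: intimate (3), white (1), song (1) → 5 ✓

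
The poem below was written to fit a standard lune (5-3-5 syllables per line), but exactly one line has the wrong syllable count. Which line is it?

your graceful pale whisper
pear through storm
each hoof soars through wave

Line 1: your (1), graceful (2), pale (1), whisper (2) → 6 (expected 5)
Line 2: pear (1), through (1), storm (1) → 3 ✓
Line 3: each (1), hoof (1), soars (1), through (1), wave (1) → 5 ✓

Line 1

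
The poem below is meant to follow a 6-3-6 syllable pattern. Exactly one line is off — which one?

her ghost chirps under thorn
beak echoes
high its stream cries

The third line

Line 1: her (1), ghost (1), chirps (1), under (2), thorn (1) → 6 ✓
Line 2: beak (1), echoes (2) → 3 ✓
Line 3: high (1), its (1), stream (1), cries (1) → 4 (expected 6)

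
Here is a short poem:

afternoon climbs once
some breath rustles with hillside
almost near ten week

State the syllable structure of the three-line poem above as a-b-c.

Line 1: afternoon(3) + climbs(1) + once(1) = 5
Line 2: some(1) + breath(1) + rustles(2) + with(1) + hillside(2) = 7
Line 3: almost(2) + near(1) + ten(1) + week(1) = 5

5-7-5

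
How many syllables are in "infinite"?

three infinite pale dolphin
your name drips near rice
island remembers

3

"infinite" has 3 syllables.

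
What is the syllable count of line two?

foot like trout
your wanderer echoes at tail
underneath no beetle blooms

8

Line two: your(1) + wanderer(3) + echoes(2) + at(1) + tail(1) = 8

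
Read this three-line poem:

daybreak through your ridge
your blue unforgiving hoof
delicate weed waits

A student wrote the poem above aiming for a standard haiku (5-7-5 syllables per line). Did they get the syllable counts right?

Yes

Line 1: daybreak (2), through (1), your (1), ridge (1) → 5 ✓
Line 2: your (1), blue (1), unforgiving (4), hoof (1) → 7 ✓
Line 3: delicate (3), weed (1), waits (1) → 5 ✓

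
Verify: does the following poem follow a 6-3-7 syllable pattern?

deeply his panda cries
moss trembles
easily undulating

Line 1: deeply (2), his (1), panda (2), cries (1) → 6 ✓
Line 2: moss (1), trembles (2) → 3 ✓
Line 3: easily (3), undulating (4) → 7 ✓

Yes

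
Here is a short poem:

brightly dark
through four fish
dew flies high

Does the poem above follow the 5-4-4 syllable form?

No

Line 1: brightly (2), dark (1) → 3 (expected 5)
Line 2: through (1), four (1), fish (1) → 3 (expected 4)
Line 3: dew (1), flies (1), high (1) → 3 (expected 4)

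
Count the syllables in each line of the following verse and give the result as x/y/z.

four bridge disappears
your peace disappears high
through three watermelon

Line 1: four(1) + bridge(1) + disappears(3) = 5
Line 2: your(1) + peace(1) + disappears(3) + high(1) = 6
Line 3: through(1) + three(1) + watermelon(4) = 6

5/6/6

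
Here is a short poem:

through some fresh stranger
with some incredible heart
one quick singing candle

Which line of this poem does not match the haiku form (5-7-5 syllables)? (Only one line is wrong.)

The third line

Line 1: "through some fresh stranger": 1+1+1+2 = 5 ✓
Line 2: "with some incredible heart": 1+1+4+1 = 7 ✓
Line 3: "one quick singing candle": 1+1+2+2 = 6 (expected 5)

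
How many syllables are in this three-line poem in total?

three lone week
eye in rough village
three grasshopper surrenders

Line 1: "three lone week": 1+1+1 = 3
Line 2: "eye in rough village": 1+1+1+2 = 5
Line 3: "three grasshopper surrenders": 1+3+3 = 7
Total: 3 + 5 + 7 = 15

15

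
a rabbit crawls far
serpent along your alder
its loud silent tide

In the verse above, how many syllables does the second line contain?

7

The second line: serpent (2), along (2), your (1), alder (2) → 7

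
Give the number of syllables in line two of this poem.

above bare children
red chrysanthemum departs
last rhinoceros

7

Line two: "red chrysanthemum departs": 1+4+2 = 7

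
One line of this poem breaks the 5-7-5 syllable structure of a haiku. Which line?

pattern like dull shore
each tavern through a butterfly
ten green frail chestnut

Line 1: pattern (2), like (1), dull (1), shore (1) → 5 ✓
Line 2: each (1), tavern (2), through (1), a (1), butterfly (3) → 8 (expected 7)
Line 3: ten (1), green (1), frail (1), chestnut (2) → 5 ✓

Line 2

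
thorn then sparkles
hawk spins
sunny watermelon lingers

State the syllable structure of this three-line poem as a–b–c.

4–2–8

Line 1: thorn(1) + then(1) + sparkles(2) = 4
Line 2: hawk(1) + spins(1) = 2
Line 3: sunny(2) + watermelon(4) + lingers(2) = 8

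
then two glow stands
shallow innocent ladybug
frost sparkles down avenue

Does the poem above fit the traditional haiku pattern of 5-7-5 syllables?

No

Line 1: "then two glow stands": 1+1+1+1 = 4 (expected 5)
Line 2: "shallow innocent ladybug": 2+3+3 = 8 (expected 7)
Line 3: "frost sparkles down avenue": 1+2+1+3 = 7 (expected 5)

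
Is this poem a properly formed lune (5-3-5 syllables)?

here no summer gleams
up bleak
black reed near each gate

Line 1: here (1), no (1), summer (2), gleams (1) → 5 ✓
Line 2: up (1), bleak (1) → 2 (expected 3)
Line 3: black (1), reed (1), near (1), each (1), gate (1) → 5 ✓

No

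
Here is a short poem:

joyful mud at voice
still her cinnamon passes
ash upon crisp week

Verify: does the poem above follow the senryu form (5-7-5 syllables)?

Line 1: joyful(2) + mud(1) + at(1) + voice(1) = 5 ✓
Line 2: still(1) + her(1) + cinnamon(3) + passes(2) = 7 ✓
Line 3: ash(1) + upon(2) + crisp(1) + week(1) = 5 ✓

Yes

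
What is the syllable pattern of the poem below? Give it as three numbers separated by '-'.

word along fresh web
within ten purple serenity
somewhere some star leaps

Line 1: word (1), along (2), fresh (1), web (1) → 5
Line 2: within (2), ten (1), purple (2), serenity (4) → 9
Line 3: somewhere (2), some (1), star (1), leaps (1) → 5

5-9-5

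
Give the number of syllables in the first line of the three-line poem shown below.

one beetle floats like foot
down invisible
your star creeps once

The first line: one(1) + beetle(2) + floats(1) + like(1) + foot(1) = 6

6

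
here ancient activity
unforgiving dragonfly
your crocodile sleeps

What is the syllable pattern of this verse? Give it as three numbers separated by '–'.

7–7–5

Line 1: here(1) + ancient(2) + activity(4) = 7
Line 2: unforgiving(4) + dragonfly(3) = 7
Line 3: your(1) + crocodile(3) + sleeps(1) = 5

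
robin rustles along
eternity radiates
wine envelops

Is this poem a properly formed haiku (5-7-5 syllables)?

No

Line 1: "robin rustles along": 2+2+2 = 6 (expected 5)
Line 2: "eternity radiates": 4+3 = 7 ✓
Line 3: "wine envelops": 1+3 = 4 (expected 5)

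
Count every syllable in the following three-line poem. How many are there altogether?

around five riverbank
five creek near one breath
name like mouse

Line 1: around(2) + five(1) + riverbank(3) = 6
Line 2: five(1) + creek(1) + near(1) + one(1) + breath(1) = 5
Line 3: name(1) + like(1) + mouse(1) = 3
Total: 6 + 5 + 3 = 14

14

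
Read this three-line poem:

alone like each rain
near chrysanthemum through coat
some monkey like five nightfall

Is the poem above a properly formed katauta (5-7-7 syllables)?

Yes

Line 1: alone (2), like (1), each (1), rain (1) → 5 ✓
Line 2: near (1), chrysanthemum (4), through (1), coat (1) → 7 ✓
Line 3: some (1), monkey (2), like (1), five (1), nightfall (2) → 7 ✓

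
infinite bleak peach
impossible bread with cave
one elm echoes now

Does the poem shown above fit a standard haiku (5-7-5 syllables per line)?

Yes

Line 1: infinite(3) + bleak(1) + peach(1) = 5 ✓
Line 2: impossible(4) + bread(1) + with(1) + cave(1) = 7 ✓
Line 3: one(1) + elm(1) + echoes(2) + now(1) = 5 ✓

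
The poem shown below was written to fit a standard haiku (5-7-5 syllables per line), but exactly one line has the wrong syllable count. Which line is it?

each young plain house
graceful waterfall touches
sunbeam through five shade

Line 1: each (1), young (1), plain (1), house (1) → 4 (expected 5)
Line 2: graceful (2), waterfall (3), touches (2) → 7 ✓
Line 3: sunbeam (2), through (1), five (1), shade (1) → 5 ✓

Line 1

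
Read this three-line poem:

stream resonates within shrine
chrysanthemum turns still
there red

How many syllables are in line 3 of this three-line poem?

Line 3: there(1) + red(1) = 2

2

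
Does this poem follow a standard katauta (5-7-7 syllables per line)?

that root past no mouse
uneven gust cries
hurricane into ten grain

Line 1: that(1) + root(1) + past(1) + no(1) + mouse(1) = 5 ✓
Line 2: uneven(3) + gust(1) + cries(1) = 5 (expected 7)
Line 3: hurricane(3) + into(2) + ten(1) + grain(1) = 7 ✓

No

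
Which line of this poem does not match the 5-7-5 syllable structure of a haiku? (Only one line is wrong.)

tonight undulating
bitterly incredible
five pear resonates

The first line

Line 1: tonight (2), undulating (4) → 6 (expected 5)
Line 2: bitterly (3), incredible (4) → 7 ✓
Line 3: five (1), pear (1), resonates (3) → 5 ✓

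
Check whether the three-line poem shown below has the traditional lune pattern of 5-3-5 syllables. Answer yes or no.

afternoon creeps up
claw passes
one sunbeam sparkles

Line 1: "afternoon creeps up": 3+1+1 = 5 ✓
Line 2: "claw passes": 1+2 = 3 ✓
Line 3: "one sunbeam sparkles": 1+2+2 = 5 ✓

Yes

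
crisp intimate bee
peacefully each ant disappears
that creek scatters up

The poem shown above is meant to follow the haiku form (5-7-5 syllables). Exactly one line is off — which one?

Line 1: crisp (1), intimate (3), bee (1) → 5 ✓
Line 2: peacefully (3), each (1), ant (1), disappears (3) → 8 (expected 7)
Line 3: that (1), creek (1), scatters (2), up (1) → 5 ✓

The second line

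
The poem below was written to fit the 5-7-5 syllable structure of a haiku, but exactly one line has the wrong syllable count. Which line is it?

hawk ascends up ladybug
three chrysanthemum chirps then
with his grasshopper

The first line

Line 1: hawk(1) + ascends(2) + up(1) + ladybug(3) = 7 (expected 5)
Line 2: three(1) + chrysanthemum(4) + chirps(1) + then(1) = 7 ✓
Line 3: with(1) + his(1) + grasshopper(3) = 5 ✓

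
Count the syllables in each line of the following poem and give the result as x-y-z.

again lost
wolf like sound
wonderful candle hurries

3-3-7

Line 1: "again lost": 2+1 = 3
Line 2: "wolf like sound": 1+1+1 = 3
Line 3: "wonderful candle hurries": 3+2+2 = 7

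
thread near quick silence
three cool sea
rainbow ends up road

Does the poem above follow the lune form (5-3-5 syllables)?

Yes

Line 1: thread (1), near (1), quick (1), silence (2) → 5 ✓
Line 2: three (1), cool (1), sea (1) → 3 ✓
Line 3: rainbow (2), ends (1), up (1), road (1) → 5 ✓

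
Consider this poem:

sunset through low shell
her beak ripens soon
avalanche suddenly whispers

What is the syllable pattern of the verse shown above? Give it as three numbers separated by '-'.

5-5-8

Line 1: sunset (2), through (1), low (1), shell (1) → 5
Line 2: her (1), beak (1), ripens (2), soon (1) → 5
Line 3: avalanche (3), suddenly (3), whispers (2) → 8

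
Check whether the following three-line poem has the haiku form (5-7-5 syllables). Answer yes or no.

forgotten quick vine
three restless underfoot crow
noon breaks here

No

Line 1: forgotten (3), quick (1), vine (1) → 5 ✓
Line 2: three (1), restless (2), underfoot (3), crow (1) → 7 ✓
Line 3: noon (1), breaks (1), here (1) → 3 (expected 5)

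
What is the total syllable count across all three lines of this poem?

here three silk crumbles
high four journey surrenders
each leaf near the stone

17

Line 1: "here three silk crumbles": 1+1+1+2 = 5
Line 2: "high four journey surrenders": 1+1+2+3 = 7
Line 3: "each leaf near the stone": 1+1+1+1+1 = 5
Total: 5 + 7 + 5 = 17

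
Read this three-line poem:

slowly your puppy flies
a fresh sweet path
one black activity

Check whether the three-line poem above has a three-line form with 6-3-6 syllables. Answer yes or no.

No

Line 1: slowly(2) + your(1) + puppy(2) + flies(1) = 6 ✓
Line 2: a(1) + fresh(1) + sweet(1) + path(1) = 4 (expected 3)
Line 3: one(1) + black(1) + activity(4) = 6 ✓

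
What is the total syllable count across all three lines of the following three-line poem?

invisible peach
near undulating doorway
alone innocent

17

Line 1: invisible (4), peach (1) → 5
Line 2: near (1), undulating (4), doorway (2) → 7
Line 3: alone (2), innocent (3) → 5
Total: 5 + 7 + 5 = 17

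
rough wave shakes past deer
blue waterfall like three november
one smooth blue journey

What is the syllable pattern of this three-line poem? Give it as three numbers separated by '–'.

Line 1: rough(1) + wave(1) + shakes(1) + past(1) + deer(1) = 5
Line 2: blue(1) + waterfall(3) + like(1) + three(1) + november(3) = 9
Line 3: one(1) + smooth(1) + blue(1) + journey(2) = 5

5–9–5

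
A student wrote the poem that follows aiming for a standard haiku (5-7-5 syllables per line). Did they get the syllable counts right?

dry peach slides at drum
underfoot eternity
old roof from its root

Yes

Line 1: dry (1), peach (1), slides (1), at (1), drum (1) → 5 ✓
Line 2: underfoot (3), eternity (4) → 7 ✓
Line 3: old (1), roof (1), from (1), its (1), root (1) → 5 ✓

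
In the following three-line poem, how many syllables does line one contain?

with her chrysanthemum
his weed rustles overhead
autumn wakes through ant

6

Line one: with (1), her (1), chrysanthemum (4) → 6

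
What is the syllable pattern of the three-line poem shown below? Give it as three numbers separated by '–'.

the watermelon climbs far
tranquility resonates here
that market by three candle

7–8–7

Line 1: the(1) + watermelon(4) + climbs(1) + far(1) = 7
Line 2: tranquility(4) + resonates(3) + here(1) = 8
Line 3: that(1) + market(2) + by(1) + three(1) + candle(2) = 7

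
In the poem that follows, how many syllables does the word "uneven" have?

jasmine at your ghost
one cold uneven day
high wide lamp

3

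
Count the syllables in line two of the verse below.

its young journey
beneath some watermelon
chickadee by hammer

7

Line two: beneath(2) + some(1) + watermelon(4) = 7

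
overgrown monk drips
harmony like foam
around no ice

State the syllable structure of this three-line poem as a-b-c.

5-5-4

Line 1: "overgrown monk drips": 3+1+1 = 5
Line 2: "harmony like foam": 3+1+1 = 5
Line 3: "around no ice": 2+1+1 = 4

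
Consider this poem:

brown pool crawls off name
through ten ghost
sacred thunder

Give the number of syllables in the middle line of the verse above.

3

The middle line: through (1), ten (1), ghost (1) → 3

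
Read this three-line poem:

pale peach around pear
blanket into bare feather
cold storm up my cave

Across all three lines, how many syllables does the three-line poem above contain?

Line 1: "pale peach around pear": 1+1+2+1 = 5
Line 2: "blanket into bare feather": 2+2+1+2 = 7
Line 3: "cold storm up my cave": 1+1+1+1+1 = 5
Total: 5 + 7 + 5 = 17

17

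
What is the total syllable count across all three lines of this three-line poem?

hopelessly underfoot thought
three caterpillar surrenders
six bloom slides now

Line 1: "hopelessly underfoot thought": 3+3+1 = 7
Line 2: "three caterpillar surrenders": 1+4+3 = 8
Line 3: "six bloom slides now": 1+1+1+1 = 4
Total: 7 + 8 + 4 = 19

19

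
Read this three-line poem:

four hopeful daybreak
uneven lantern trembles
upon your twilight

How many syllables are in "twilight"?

2

"twilight" has 2 syllables.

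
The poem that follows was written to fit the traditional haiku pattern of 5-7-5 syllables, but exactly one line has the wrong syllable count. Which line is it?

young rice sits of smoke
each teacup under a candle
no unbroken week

Line 1: young (1), rice (1), sits (1), of (1), smoke (1) → 5 ✓
Line 2: each (1), teacup (2), under (2), a (1), candle (2) → 8 (expected 7)
Line 3: no (1), unbroken (3), week (1) → 5 ✓

Line 2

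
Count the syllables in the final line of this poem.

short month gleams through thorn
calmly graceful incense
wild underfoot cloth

The final line: wild(1) + underfoot(3) + cloth(1) = 5

5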